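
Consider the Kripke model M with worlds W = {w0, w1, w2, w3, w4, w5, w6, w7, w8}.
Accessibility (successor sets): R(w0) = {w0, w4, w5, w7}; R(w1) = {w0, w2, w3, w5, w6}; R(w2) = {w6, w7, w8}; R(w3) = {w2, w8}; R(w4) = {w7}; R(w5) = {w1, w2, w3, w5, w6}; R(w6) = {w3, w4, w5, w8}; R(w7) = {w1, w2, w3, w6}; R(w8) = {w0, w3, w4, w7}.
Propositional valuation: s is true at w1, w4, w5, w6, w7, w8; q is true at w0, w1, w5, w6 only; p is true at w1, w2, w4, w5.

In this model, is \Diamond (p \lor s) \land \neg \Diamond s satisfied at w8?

No

Recall that \Diamond ψ holds at a world iff ψ holds at some accessible world.
At w8: \Diamond (p \lor s) is true, \neg \Diamond s is false, so \Diamond (p \lor s) \land \neg \Diamond s is false.
  At w8: \Diamond (p \lor s) requires p \lor s at some successor in {w0, w3, w4, w7}.
    p \lor s holds at w4, so \Diamond (p \lor s) is true at w8.
  At w8: \Diamond s is true, so \neg \Diamond s is false.
    At w8: \Diamond s requires s at some successor in {w0, w3, w4, w7}.
      s holds at w4, so \Diamond s is true at w8.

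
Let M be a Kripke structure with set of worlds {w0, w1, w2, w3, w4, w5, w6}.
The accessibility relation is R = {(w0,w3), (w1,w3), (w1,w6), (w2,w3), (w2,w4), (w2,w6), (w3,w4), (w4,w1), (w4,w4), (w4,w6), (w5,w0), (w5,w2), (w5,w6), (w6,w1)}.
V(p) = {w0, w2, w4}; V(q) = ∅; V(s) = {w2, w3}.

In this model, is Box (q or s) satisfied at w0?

At w0: Box (q or s) requires q or s at every successor {w3}.
  At w3: q or s is true.
So Box (q or s) is true at w0.

Yes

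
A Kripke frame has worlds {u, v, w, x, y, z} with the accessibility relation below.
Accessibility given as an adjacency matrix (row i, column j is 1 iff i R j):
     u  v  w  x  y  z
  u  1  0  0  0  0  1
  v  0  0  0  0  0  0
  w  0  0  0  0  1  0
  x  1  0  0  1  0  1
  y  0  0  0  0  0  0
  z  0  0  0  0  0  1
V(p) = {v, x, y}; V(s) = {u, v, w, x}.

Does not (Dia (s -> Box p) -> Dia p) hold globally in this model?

Let φ = not (Dia (s -> Box p) -> Dia p). Evaluate φ at each world:
  u (successors {u, z}): φ is true.
  v (successors ∅): φ is false.
  w (successors {y}): φ is false.
  x (successors {u, x, z}): φ is false.
  y (successors ∅): φ is false.
  z (successors {z}): φ is true.
Detail at v (counterexample):
  At v: Dia (s -> Box p) -> Dia p is true, so not (Dia (s -> Box p) -> Dia p) is false.
    At v: Dia (s -> Box p) is false, Dia p is false, so Dia (s -> Box p) -> Dia p is true.
      At v: no accessible worlds, so Dia (s -> Box p) is false.
      At v: no accessible worlds, so Dia p is false.

No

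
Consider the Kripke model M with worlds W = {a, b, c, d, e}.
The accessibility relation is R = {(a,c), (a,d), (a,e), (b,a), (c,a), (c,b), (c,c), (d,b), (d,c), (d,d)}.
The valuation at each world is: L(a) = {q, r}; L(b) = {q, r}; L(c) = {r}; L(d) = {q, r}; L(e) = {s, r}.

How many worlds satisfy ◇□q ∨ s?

Recall that □ψ holds at a world iff ψ holds at every accessible world, and ◇ψ holds iff ψ holds at some accessible world.
Let φ = ◇□q ∨ s. Evaluate φ at each world:
  a (successors {c, d, e}): φ is true.
  b (successors {a}): φ is false.
  c (successors {a, b, c}): φ is true.
  d (successors {b, c, d}): φ is true.
  e (successors ∅): φ is true.
For instance, at a:
  At a: ◇□q is true, s is false, so ◇□q ∨ s is true.
    At a: ◇□q requires □q at some successor in {c, d, e}.
      □q holds at e, so ◇□q is true at a.
Satisfying worlds: {a, c, d, e}

4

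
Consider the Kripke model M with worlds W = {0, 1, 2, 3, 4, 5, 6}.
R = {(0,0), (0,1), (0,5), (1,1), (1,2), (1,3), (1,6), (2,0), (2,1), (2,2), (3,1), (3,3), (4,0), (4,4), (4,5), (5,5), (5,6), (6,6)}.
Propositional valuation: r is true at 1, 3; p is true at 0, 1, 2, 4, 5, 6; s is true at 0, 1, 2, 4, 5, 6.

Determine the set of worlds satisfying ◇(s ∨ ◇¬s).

Recall that ◇ψ holds at a world iff ψ holds at some accessible world.
Let φ = ◇(s ∨ ◇¬s). Evaluate φ at each world:
  0 (successors {0, 1, 5}): φ is true.
  1 (successors {1, 2, 3, 6}): φ is true.
  2 (successors {0, 1, 2}): φ is true.
  3 (successors {1, 3}): φ is true.
  4 (successors {0, 4, 5}): φ is true.
  5 (successors {5, 6}): φ is true.
  6 (successors {6}): φ is true.
For instance, at 2:
  At 2: ◇(s ∨ ◇¬s) requires s ∨ ◇¬s at some successor in {0, 1, 2}.
    s ∨ ◇¬s holds at 0, so ◇(s ∨ ◇¬s) is true at 2.
      At 0: s is true, ◇¬s is false, so s ∨ ◇¬s is true.
Satisfying worlds: {0, 1, 2, 3, 4, 5, 6}

0, 1, 2, 3, 4, 5, 6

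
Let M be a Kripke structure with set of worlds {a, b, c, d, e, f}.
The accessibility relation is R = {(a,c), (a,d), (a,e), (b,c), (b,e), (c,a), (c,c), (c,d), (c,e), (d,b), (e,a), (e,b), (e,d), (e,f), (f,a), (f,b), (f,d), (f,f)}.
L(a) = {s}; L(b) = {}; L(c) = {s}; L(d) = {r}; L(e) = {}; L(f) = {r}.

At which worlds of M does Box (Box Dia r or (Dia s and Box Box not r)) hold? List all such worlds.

d

Let φ = Box (Box Dia r or (Dia s and Box Box not r)). Evaluate φ at each world:
  a (successors {c, d, e}): φ is false.
  b (successors {c, e}): φ is false.
  c (successors {a, c, d, e}): φ is false.
  d (successors {b}): φ is true.
  e (successors {a, b, d, f}): φ is false.
  f (successors {a, b, d, f}): φ is false.
For instance, at d:
  At d: Box (Box Dia r or (Dia s and Box Box not r)) requires Box Dia r or (Dia s and Box Box not r) at every successor {b}.
      At b: Box Dia r is true, Dia s and Box Box not r is false, so Box Dia r or (Dia s and Box Box not r) is true.
  So Box (Box Dia r or (Dia s and Box Box not r)) is true at d.
Satisfying worlds: {d}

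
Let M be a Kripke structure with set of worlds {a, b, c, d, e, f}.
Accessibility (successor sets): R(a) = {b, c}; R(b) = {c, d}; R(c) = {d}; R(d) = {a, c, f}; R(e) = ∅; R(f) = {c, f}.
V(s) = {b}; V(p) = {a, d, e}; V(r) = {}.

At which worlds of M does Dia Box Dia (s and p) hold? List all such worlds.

none

Recall that Box ψ holds at a world iff ψ holds at every accessible world, and Dia ψ holds iff ψ holds at some accessible world.
Let φ = Dia Box Dia (s and p). Evaluate φ at each world:
  a (successors {b, c}): φ is false.
  b (successors {c, d}): φ is false.
  c (successors {d}): φ is false.
  d (successors {a, c, f}): φ is false.
  e (successors ∅): φ is false.
  f (successors {c, f}): φ is false.
For instance, at f:
  At f: Dia Box Dia (s and p) requires Box Dia (s and p) at some successor in {c, f}.
    At c: Box Dia (s and p) is false.
    At f: Box Dia (s and p) is false.
  So Dia Box Dia (s and p) is false at f.
Satisfying worlds: none.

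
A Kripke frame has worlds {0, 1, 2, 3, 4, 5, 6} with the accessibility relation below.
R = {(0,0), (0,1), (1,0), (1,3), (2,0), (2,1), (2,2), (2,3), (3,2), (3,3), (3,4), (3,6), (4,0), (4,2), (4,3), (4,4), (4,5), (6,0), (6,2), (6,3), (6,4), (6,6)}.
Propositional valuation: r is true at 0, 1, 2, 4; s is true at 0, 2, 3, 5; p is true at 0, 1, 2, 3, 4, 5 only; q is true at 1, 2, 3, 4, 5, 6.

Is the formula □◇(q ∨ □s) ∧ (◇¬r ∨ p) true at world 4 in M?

No

At 4: □◇(q ∨ □s) is false, ◇¬r ∨ p is true, so □◇(q ∨ □s) ∧ (◇¬r ∨ p) is false.
  At 4: □◇(q ∨ □s) requires ◇(q ∨ □s) at every successor {0, 2, 3, 4, 5}.
    ◇(q ∨ □s) fails at 5, so □◇(q ∨ □s) is false at 4.
      At 5: no accessible worlds, so ◇(q ∨ □s) is false.
  At 4: ◇¬r is true, p is true, so ◇¬r ∨ p is true.
    At 4: ◇¬r requires ¬r at some successor in {0, 2, 3, 4, 5}.
      ¬r holds at 3, so ◇¬r is true at 4.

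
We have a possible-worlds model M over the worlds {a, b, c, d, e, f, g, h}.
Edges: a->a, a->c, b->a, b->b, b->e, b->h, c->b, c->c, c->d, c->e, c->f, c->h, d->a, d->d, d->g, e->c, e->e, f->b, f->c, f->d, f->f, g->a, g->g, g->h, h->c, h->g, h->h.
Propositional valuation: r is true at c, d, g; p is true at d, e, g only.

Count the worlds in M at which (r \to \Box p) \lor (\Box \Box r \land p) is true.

5

Let φ = (r \to \Box p) \lor (\Box \Box r \land p). Evaluate φ at each world:
  a (successors {a, c}): φ is true.
  b (successors {a, b, e, h}): φ is true.
  c (successors {b, c, d, e, f, h}): φ is false.
  d (successors {a, d, g}): φ is false.
  e (successors {c, e}): φ is true.
  f (successors {b, c, d, f}): φ is true.
  g (successors {a, g, h}): φ is false.
  h (successors {c, g, h}): φ is true.
For instance, at h:
  At h: r \to \Box p is true, \Box \Box r \land p is false, so (r \to \Box p) \lor (\Box \Box r \land p) is true.
    At h: r is false, \Box p is false, so r \to \Box p is true.
      At h: \Box p requires p at every successor {c, g, h}.
        p fails at c, so \Box p is false at h.
    At h: \Box \Box r is false, p is false, so \Box \Box r \land p is false.
      At h: \Box \Box r requires \Box r at every successor {c, g, h}.
        \Box r fails at c, so \Box \Box r is false at h.
Satisfying worlds: {a, b, e, f, h}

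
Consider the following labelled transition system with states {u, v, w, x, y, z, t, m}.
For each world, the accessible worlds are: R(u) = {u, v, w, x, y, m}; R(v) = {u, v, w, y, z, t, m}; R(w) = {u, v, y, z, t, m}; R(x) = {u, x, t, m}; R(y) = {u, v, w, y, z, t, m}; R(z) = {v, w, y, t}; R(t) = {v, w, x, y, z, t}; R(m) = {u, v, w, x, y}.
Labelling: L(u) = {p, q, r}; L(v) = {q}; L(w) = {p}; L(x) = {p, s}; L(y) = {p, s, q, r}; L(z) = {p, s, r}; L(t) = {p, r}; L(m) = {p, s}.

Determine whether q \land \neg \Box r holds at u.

Yes

At u: q is true, \neg \Box r is true, so q \land \neg \Box r is true.
  At u: \Box r is false, so \neg \Box r is true.
    At u: \Box r requires r at every successor {u, v, w, x, y, m}.
      r fails at v, so \Box r is false at u.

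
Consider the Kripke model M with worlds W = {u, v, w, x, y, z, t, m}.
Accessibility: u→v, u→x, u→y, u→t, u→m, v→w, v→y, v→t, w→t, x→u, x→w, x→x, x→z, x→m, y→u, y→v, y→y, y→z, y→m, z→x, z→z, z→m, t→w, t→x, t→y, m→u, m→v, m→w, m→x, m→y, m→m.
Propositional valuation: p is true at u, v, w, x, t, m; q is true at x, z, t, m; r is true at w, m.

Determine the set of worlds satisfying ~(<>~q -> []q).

u, v, x, y, t, m

Let φ = ~(<>~q -> []q). Evaluate φ at each world:
  u (successors {v, x, y, t, m}): φ is true.
  v (successors {w, y, t}): φ is true.
  w (successors {t}): φ is false.
  x (successors {u, w, x, z, m}): φ is true.
  y (successors {u, v, y, z, m}): φ is true.
  z (successors {x, z, m}): φ is false.
  t (successors {w, x, y}): φ is true.
  m (successors {u, v, w, x, y, m}): φ is true.
For instance, at m:
  At m: <>~q -> []q is false, so ~(<>~q -> []q) is true.
    At m: <>~q is true, []q is false, so <>~q -> []q is false.
      At m: <>~q requires ~q at some successor in {u, v, w, x, y, m}.
        ~q holds at u, so <>~q is true at m.
      At m: []q requires q at every successor {u, v, w, x, y, m}.
        q fails at u, so []q is false at m.
Satisfying worlds: {u, v, x, y, t, m}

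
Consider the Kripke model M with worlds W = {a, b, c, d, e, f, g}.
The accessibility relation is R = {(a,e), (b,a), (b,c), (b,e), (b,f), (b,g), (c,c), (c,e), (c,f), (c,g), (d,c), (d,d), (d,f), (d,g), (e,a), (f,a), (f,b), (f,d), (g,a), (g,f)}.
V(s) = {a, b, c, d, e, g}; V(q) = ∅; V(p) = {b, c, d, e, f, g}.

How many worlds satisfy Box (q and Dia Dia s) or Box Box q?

Let φ = Box (q and Dia Dia s) or Box Box q. Evaluate φ at each world:
  a (successors {e}): φ is false.
  b (successors {a, c, e, f, g}): φ is false.
  c (successors {c, e, f, g}): φ is false.
  d (successors {c, d, f, g}): φ is false.
  e (successors {a}): φ is false.
  f (successors {a, b, d}): φ is false.
  g (successors {a, f}): φ is false.
For instance, at g:
  At g: Box (q and Dia Dia s) is false, Box Box q is false, so Box (q and Dia Dia s) or Box Box q is false.
    At g: Box (q and Dia Dia s) requires q and Dia Dia s at every successor {a, f}.
      q and Dia Dia s fails at a, so Box (q and Dia Dia s) is false at g.
    At g: Box Box q requires Box q at every successor {a, f}.
      Box q fails at a, so Box Box q is false at g.
Satisfying worlds: none.

0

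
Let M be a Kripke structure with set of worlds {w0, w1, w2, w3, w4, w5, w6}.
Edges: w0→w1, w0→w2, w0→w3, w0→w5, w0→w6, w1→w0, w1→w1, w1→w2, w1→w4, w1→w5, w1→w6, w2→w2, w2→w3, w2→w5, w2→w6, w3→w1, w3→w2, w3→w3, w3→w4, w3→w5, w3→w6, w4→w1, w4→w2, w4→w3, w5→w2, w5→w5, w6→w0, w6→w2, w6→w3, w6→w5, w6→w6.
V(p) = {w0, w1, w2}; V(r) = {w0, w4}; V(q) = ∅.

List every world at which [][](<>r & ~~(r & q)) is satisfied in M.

Let φ = [][](<>r & ~~(r & q)). Evaluate φ at each world:
  w0 (successors {w1, w2, w3, w5, w6}): φ is false.
  w1 (successors {w0, w1, w2, w4, w5, w6}): φ is false.
  w2 (successors {w2, w3, w5, w6}): φ is false.
  w3 (successors {w1, w2, w3, w4, w5, w6}): φ is false.
  w4 (successors {w1, w2, w3}): φ is false.
  w5 (successors {w2, w5}): φ is false.
  w6 (successors {w0, w2, w3, w5, w6}): φ is false.
For instance, at w1:
  At w1: [][](<>r & ~~(r & q)) requires [](<>r & ~~(r & q)) at every successor {w0, w1, w2, w4, w5, w6}.
    [](<>r & ~~(r & q)) fails at w0, so [][](<>r & ~~(r & q)) is false at w1.
      At w0: [](<>r & ~~(r & q)) requires <>r & ~~(r & q) at every successor {w1, w2, w3, w5, w6}.
        <>r & ~~(r & q) fails at w1, so [](<>r & ~~(r & q)) is false at w0.
Satisfying worlds: none.

none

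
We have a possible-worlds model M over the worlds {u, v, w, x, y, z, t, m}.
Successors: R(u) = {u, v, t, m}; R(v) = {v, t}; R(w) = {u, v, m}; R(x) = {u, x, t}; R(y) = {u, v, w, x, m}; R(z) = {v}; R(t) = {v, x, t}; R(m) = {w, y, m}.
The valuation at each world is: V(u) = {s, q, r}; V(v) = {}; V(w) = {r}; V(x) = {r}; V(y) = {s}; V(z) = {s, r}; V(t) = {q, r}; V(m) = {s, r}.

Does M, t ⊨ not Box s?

At t: Box s is false, so not Box s is true.
  At t: Box s requires s at every successor {v, x, t}.
    s fails at v, so Box s is false at t.

Yes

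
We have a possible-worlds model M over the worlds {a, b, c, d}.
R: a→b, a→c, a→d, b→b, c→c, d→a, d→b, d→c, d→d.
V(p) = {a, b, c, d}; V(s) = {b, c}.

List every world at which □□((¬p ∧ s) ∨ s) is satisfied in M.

Let φ = □□((¬p ∧ s) ∨ s). Evaluate φ at each world:
  a (successors {b, c, d}): φ is false.
  b (successors {b}): φ is true.
  c (successors {c}): φ is true.
  d (successors {a, b, c, d}): φ is false.
For instance, at d:
  At d: □□((¬p ∧ s) ∨ s) requires □((¬p ∧ s) ∨ s) at every successor {a, b, c, d}.
    □((¬p ∧ s) ∨ s) fails at a, so □□((¬p ∧ s) ∨ s) is false at d.
      At a: □((¬p ∧ s) ∨ s) requires (¬p ∧ s) ∨ s at every successor {b, c, d}.
        (¬p ∧ s) ∨ s fails at d, so □((¬p ∧ s) ∨ s) is false at a.
Satisfying worlds: {b, c}

b, c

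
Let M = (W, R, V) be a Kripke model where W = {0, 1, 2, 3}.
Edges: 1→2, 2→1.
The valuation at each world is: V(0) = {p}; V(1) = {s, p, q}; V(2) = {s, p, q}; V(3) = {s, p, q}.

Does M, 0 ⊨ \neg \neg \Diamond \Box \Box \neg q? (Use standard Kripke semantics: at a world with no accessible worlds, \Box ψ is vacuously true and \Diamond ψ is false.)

No

At 0: \neg \Diamond \Box \Box \neg q is true, so \neg \neg \Diamond \Box \Box \neg q is false.
  At 0: \Diamond \Box \Box \neg q is false, so \neg \Diamond \Box \Box \neg q is true.
    At 0: no accessible worlds, so \Diamond \Box \Box \neg q is false.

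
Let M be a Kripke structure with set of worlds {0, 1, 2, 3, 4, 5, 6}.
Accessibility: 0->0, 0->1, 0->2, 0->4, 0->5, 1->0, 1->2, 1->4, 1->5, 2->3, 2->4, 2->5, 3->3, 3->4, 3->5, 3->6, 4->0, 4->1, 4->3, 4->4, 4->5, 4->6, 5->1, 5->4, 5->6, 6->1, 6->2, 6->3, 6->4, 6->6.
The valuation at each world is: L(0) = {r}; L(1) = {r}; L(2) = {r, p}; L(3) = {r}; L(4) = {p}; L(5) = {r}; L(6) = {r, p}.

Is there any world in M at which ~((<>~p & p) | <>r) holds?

Let φ = ~((<>~p & p) | <>r). Evaluate φ at each world:
  0 (successors {0, 1, 2, 4, 5}): φ is false.
  1 (successors {0, 2, 4, 5}): φ is false.
  2 (successors {3, 4, 5}): φ is false.
  3 (successors {3, 4, 5, 6}): φ is false.
  4 (successors {0, 1, 3, 4, 5, 6}): φ is false.
  5 (successors {1, 4, 6}): φ is false.
  6 (successors {1, 2, 3, 4, 6}): φ is false.
For instance, at 1:
  At 1: (<>~p & p) | <>r is true, so ~((<>~p & p) | <>r) is false.
    At 1: <>~p & p is false, <>r is true, so (<>~p & p) | <>r is true.
      At 1: <>~p is true, p is false, so <>~p & p is false.
      At 1: <>r requires r at some successor in {0, 2, 4, 5}.
        r holds at 0, so <>r is true at 1.

No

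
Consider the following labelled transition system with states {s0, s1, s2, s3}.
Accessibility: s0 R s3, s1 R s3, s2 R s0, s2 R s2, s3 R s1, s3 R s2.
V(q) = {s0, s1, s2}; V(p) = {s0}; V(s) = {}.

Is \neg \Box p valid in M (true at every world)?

Yes

Let φ = \neg \Box p. Evaluate φ at each world:
  s0 (successors {s3}): φ is true.
  s1 (successors {s3}): φ is true.
  s2 (successors {s0, s2}): φ is true.
  s3 (successors {s1, s2}): φ is true.
For instance, at s1:
  At s1: \Box p is false, so \neg \Box p is true.
    At s1: \Box p requires p at every successor {s3}.
      p fails at s3, so \Box p is false at s1.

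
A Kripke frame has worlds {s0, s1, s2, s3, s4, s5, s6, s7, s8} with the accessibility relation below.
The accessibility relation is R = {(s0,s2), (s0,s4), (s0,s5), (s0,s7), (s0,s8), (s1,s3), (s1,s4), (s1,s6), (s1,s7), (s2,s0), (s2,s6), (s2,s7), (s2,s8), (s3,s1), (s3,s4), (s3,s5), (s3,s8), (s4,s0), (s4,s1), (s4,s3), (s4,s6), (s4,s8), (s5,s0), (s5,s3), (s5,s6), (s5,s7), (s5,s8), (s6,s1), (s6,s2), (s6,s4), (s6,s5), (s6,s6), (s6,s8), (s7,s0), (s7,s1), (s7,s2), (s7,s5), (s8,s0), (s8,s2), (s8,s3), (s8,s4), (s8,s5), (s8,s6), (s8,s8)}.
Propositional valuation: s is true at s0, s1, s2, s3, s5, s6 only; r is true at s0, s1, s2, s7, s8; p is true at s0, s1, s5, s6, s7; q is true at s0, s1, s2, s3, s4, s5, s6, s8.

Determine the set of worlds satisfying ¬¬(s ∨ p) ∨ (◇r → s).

s0, s1, s2, s3, s5, s6, s7

Let φ = ¬¬(s ∨ p) ∨ (◇r → s). Evaluate φ at each world:
  s0 (successors {s2, s4, s5, s7, s8}): φ is true.
  s1 (successors {s3, s4, s6, s7}): φ is true.
  s2 (successors {s0, s6, s7, s8}): φ is true.
  s3 (successors {s1, s4, s5, s8}): φ is true.
  s4 (successors {s0, s1, s3, s6, s8}): φ is false.
  s5 (successors {s0, s3, s6, s7, s8}): φ is true.
  s6 (successors {s1, s2, s4, s5, s6, s8}): φ is true.
  s7 (successors {s0, s1, s2, s5}): φ is true.
  s8 (successors {s0, s2, s3, s4, s5, s6, s8}): φ is false.
For instance, at s7:
  At s7: ¬¬(s ∨ p) is true, ◇r → s is false, so ¬¬(s ∨ p) ∨ (◇r → s) is true.
    At s7: ◇r is true, s is false, so ◇r → s is false.
      At s7: ◇r requires r at some successor in {s0, s1, s2, s5}.
        r holds at s0, so ◇r is true at s7.
Satisfying worlds: {s0, s1, s2, s3, s5, s6, s7}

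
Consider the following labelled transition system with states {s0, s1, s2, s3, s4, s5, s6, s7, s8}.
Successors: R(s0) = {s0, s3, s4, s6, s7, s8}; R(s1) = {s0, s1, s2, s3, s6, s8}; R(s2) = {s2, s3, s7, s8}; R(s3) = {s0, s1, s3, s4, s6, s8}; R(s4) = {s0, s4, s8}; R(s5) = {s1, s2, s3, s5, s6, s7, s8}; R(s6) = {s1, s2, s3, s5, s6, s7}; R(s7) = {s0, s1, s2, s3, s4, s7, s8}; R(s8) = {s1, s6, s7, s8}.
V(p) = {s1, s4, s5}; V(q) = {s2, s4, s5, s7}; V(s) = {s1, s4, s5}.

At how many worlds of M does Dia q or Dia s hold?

9

Let φ = Dia q or Dia s. Evaluate φ at each world:
  s0 (successors {s0, s3, s4, s6, s7, s8}): φ is true.
  s1 (successors {s0, s1, s2, s3, s6, s8}): φ is true.
  s2 (successors {s2, s3, s7, s8}): φ is true.
  s3 (successors {s0, s1, s3, s4, s6, s8}): φ is true.
  s4 (successors {s0, s4, s8}): φ is true.
  s5 (successors {s1, s2, s3, s5, s6, s7, s8}): φ is true.
  s6 (successors {s1, s2, s3, s5, s6, s7}): φ is true.
  s7 (successors {s0, s1, s2, s3, s4, s7, s8}): φ is true.
  s8 (successors {s1, s6, s7, s8}): φ is true.
For instance, at s1:
  At s1: Dia q is true, Dia s is true, so Dia q or Dia s is true.
    At s1: Dia q requires q at some successor in {s0, s1, s2, s3, s6, s8}.
      q holds at s2, so Dia q is true at s1.
    At s1: Dia s requires s at some successor in {s0, s1, s2, s3, s6, s8}.
      s holds at s1, so Dia s is true at s1.
Satisfying worlds: {s0, s1, s2, s3, s4, s5, s6, s7, s8}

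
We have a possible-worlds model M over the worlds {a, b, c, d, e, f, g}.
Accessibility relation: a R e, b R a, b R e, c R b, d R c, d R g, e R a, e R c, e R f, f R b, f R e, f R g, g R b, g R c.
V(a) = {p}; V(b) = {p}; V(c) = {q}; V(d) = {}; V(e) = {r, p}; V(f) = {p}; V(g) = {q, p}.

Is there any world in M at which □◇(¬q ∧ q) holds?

Let φ = □◇(¬q ∧ q). Evaluate φ at each world:
  a (successors {e}): φ is false.
  b (successors {a, e}): φ is false.
  c (successors {b}): φ is false.
  d (successors {c, g}): φ is false.
  e (successors {a, c, f}): φ is false.
  f (successors {b, e, g}): φ is false.
  g (successors {b, c}): φ is false.
For instance, at c:
  At c: □◇(¬q ∧ q) requires ◇(¬q ∧ q) at every successor {b}.
    ◇(¬q ∧ q) fails at b, so □◇(¬q ∧ q) is false at c.
      At b: ◇(¬q ∧ q) requires ¬q ∧ q at some successor in {a, e}.
        At a: ¬q ∧ q is false.
        At e: ¬q ∧ q is false.
      So ◇(¬q ∧ q) is false at b.

No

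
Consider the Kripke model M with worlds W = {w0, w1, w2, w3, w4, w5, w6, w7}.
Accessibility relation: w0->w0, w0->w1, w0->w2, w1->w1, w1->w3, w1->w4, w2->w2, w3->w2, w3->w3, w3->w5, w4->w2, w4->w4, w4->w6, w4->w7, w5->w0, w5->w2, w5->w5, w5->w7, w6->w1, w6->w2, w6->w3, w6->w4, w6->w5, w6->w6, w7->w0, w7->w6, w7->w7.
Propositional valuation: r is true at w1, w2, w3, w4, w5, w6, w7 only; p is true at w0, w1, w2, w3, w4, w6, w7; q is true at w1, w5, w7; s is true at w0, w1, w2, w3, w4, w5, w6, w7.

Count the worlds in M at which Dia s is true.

Let φ = Dia s. Evaluate φ at each world:
  w0 (successors {w0, w1, w2}): φ is true.
  w1 (successors {w1, w3, w4}): φ is true.
  w2 (successors {w2}): φ is true.
  w3 (successors {w2, w3, w5}): φ is true.
  w4 (successors {w2, w4, w6, w7}): φ is true.
  w5 (successors {w0, w2, w5, w7}): φ is true.
  w6 (successors {w1, w2, w3, w4, w5, w6}): φ is true.
  w7 (successors {w0, w6, w7}): φ is true.
For instance, at w6:
  At w6: Dia s requires s at some successor in {w1, w2, w3, w4, w5, w6}.
    s holds at w1, so Dia s is true at w6.
Satisfying worlds: {w0, w1, w2, w3, w4, w5, w6, w7}

8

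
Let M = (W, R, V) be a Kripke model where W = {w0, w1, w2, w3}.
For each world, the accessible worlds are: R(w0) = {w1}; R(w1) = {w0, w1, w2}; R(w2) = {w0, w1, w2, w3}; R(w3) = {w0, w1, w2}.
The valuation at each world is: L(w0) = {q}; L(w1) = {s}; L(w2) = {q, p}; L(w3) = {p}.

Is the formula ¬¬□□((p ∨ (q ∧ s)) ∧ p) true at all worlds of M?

No

Recall that □ψ holds at a world iff ψ holds at every accessible world, and ◇ψ holds iff ψ holds at some accessible world.
Let φ = ¬¬□□((p ∨ (q ∧ s)) ∧ p). Evaluate φ at each world:
  w0 (successors {w1}): φ is false.
  w1 (successors {w0, w1, w2}): φ is false.
  w2 (successors {w0, w1, w2, w3}): φ is false.
  w3 (successors {w0, w1, w2}): φ is false.
Detail at w0 (counterexample):
  At w0: ¬□□((p ∨ (q ∧ s)) ∧ p) is true, so ¬¬□□((p ∨ (q ∧ s)) ∧ p) is false.
    At w0: □□((p ∨ (q ∧ s)) ∧ p) is false, so ¬□□((p ∨ (q ∧ s)) ∧ p) is true.
      At w0: □□((p ∨ (q ∧ s)) ∧ p) requires □((p ∨ (q ∧ s)) ∧ p) at every successor {w1}.
        □((p ∨ (q ∧ s)) ∧ p) fails at w1, so □□((p ∨ (q ∧ s)) ∧ p) is false at w0.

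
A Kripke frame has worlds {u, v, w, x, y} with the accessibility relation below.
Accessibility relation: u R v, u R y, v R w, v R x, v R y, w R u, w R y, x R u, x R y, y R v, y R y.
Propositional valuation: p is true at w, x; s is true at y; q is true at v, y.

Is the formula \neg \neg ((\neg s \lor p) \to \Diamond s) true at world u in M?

At u: \neg ((\neg s \lor p) \to \Diamond s) is false, so \neg \neg ((\neg s \lor p) \to \Diamond s) is true.
  At u: (\neg s \lor p) \to \Diamond s is true, so \neg ((\neg s \lor p) \to \Diamond s) is false.
    At u: \neg s \lor p is true, \Diamond s is true, so (\neg s \lor p) \to \Diamond s is true.
      At u: \Diamond s requires s at some successor in {v, y}.
        s holds at y, so \Diamond s is true at u.

Yes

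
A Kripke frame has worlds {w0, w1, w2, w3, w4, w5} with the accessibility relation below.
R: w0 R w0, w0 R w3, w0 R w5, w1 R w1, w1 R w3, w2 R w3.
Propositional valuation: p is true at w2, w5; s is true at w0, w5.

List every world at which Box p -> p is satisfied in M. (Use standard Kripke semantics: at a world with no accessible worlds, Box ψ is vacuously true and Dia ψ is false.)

Recall that Box ψ holds at a world iff ψ holds at every accessible world, and Dia ψ holds iff ψ holds at some accessible world.
Let φ = Box p -> p. Evaluate φ at each world:
  w0 (successors {w0, w3, w5}): φ is true.
  w1 (successors {w1, w3}): φ is true.
  w2 (successors {w3}): φ is true.
  w3 (successors ∅): φ is false.
  w4 (successors ∅): φ is false.
  w5 (successors ∅): φ is true.
For instance, at w1:
  At w1: Box p is false, p is false, so Box p -> p is true.
    At w1: Box p requires p at every successor {w1, w3}.
      p fails at w1, so Box p is false at w1.
Satisfying worlds: {w0, w1, w2, w5}

w0, w1, w2, w5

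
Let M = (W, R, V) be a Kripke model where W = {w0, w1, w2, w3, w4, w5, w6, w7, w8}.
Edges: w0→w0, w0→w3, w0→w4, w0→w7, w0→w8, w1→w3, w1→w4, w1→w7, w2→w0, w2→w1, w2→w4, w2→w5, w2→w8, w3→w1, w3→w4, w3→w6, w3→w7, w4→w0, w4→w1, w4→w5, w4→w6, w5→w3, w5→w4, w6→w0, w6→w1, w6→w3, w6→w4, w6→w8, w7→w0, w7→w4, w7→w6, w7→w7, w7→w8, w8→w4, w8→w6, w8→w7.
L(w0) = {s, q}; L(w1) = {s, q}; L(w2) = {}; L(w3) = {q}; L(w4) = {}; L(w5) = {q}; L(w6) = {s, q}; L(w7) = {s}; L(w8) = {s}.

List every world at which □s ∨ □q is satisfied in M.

Recall that □ψ holds at a world iff ψ holds at every accessible world, and ◇ψ holds iff ψ holds at some accessible world.
Let φ = □s ∨ □q. Evaluate φ at each world:
  w0 (successors {w0, w3, w4, w7, w8}): φ is false.
  w1 (successors {w3, w4, w7}): φ is false.
  w2 (successors {w0, w1, w4, w5, w8}): φ is false.
  w3 (successors {w1, w4, w6, w7}): φ is false.
  w4 (successors {w0, w1, w5, w6}): φ is true.
  w5 (successors {w3, w4}): φ is false.
  w6 (successors {w0, w1, w3, w4, w8}): φ is false.
  w7 (successors {w0, w4, w6, w7, w8}): φ is false.
  w8 (successors {w4, w6, w7}): φ is false.
For instance, at w6:
  At w6: □s is false, □q is false, so □s ∨ □q is false.
    At w6: □s requires s at every successor {w0, w1, w3, w4, w8}.
      s fails at w3, so □s is false at w6.
    At w6: □q requires q at every successor {w0, w1, w3, w4, w8}.
      q fails at w4, so □q is false at w6.
Satisfying worlds: {w4}

w4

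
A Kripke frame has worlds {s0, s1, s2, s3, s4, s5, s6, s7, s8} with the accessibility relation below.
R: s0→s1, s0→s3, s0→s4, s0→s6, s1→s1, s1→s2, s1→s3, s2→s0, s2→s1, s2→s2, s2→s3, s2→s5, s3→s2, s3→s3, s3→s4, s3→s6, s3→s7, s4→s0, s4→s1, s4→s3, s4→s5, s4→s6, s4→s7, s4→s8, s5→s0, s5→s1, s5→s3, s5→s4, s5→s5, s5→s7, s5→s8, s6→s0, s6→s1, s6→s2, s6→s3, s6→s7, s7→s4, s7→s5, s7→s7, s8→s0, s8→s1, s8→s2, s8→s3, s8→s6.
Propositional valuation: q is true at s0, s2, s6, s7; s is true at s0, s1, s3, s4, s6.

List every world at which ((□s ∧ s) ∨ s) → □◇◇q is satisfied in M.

Recall that □ψ holds at a world iff ψ holds at every accessible world, and ◇ψ holds iff ψ holds at some accessible world.
Let φ = ((□s ∧ s) ∨ s) → □◇◇q. Evaluate φ at each world:
  s0 (successors {s1, s3, s4, s6}): φ is true.
  s1 (successors {s1, s2, s3}): φ is true.
  s2 (successors {s0, s1, s2, s3, s5}): φ is true.
  s3 (successors {s2, s3, s4, s6, s7}): φ is true.
  s4 (successors {s0, s1, s3, s5, s6, s7, s8}): φ is true.
  s5 (successors {s0, s1, s3, s4, s5, s7, s8}): φ is true.
  s6 (successors {s0, s1, s2, s3, s7}): φ is true.
  s7 (successors {s4, s5, s7}): φ is true.
  s8 (successors {s0, s1, s2, s3, s6}): φ is true.
For instance, at s5:
  At s5: (□s ∧ s) ∨ s is false, □◇◇q is true, so ((□s ∧ s) ∨ s) → □◇◇q is true.
    At s5: □s ∧ s is false, s is false, so (□s ∧ s) ∨ s is false.
      At s5: □s is false, s is false, so □s ∧ s is false.
    At s5: □◇◇q requires ◇◇q at every successor {s0, s1, s3, s4, s5, s7, s8}.
      At s0: ◇◇q is true.
      At s1: ◇◇q is true.
      At s3: ◇◇q is true.
      At s4: ◇◇q is true.
      At s5: ◇◇q is true.
      At s7: ◇◇q is true.
      At s8: ◇◇q is true.
    So □◇◇q is true at s5.
Satisfying worlds: {s0, s1, s2, s3, s4, s5, s6, s7, s8}

s0, s1, s2, s3, s4, s5, s6, s7, s8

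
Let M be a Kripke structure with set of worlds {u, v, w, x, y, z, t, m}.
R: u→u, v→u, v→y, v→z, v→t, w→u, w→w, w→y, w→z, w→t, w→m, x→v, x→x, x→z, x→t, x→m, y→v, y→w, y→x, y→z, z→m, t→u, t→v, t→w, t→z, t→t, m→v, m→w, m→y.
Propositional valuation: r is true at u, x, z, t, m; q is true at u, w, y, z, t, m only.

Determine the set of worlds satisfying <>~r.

v, w, x, y, t, m

Let φ = <>~r. Evaluate φ at each world:
  u (successors {u}): φ is false.
  v (successors {u, y, z, t}): φ is true.
  w (successors {u, w, y, z, t, m}): φ is true.
  x (successors {v, x, z, t, m}): φ is true.
  y (successors {v, w, x, z}): φ is true.
  z (successors {m}): φ is false.
  t (successors {u, v, w, z, t}): φ is true.
  m (successors {v, w, y}): φ is true.
For instance, at w:
  At w: <>~r requires ~r at some successor in {u, w, y, z, t, m}.
    ~r holds at w, so <>~r is true at w.
Satisfying worlds: {v, w, x, y, t, m}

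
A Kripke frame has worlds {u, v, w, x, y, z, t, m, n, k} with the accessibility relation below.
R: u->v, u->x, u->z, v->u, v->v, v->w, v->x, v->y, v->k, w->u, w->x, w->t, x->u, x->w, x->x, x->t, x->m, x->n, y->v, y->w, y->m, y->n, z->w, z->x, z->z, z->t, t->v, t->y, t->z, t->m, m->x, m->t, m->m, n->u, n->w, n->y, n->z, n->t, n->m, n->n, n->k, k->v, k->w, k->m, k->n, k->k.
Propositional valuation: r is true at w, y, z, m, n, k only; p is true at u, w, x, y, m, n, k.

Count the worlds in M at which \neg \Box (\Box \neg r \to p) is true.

Let φ = \neg \Box (\Box \neg r \to p). Evaluate φ at each world:
  u (successors {v, x, z}): φ is false.
  v (successors {u, v, w, x, y, k}): φ is false.
  w (successors {u, x, t}): φ is false.
  x (successors {u, w, x, t, m, n}): φ is false.
  y (successors {v, w, m, n}): φ is false.
  z (successors {w, x, z, t}): φ is false.
  t (successors {v, y, z, m}): φ is false.
  m (successors {x, t, m}): φ is false.
  n (successors {u, w, y, z, t, m, n, k}): φ is false.
  k (successors {v, w, m, n, k}): φ is false.
For instance, at z:
  At z: \Box (\Box \neg r \to p) is true, so \neg \Box (\Box \neg r \to p) is false.
    At z: \Box (\Box \neg r \to p) requires \Box \neg r \to p at every successor {w, x, z, t}.
      At w: \Box \neg r \to p is true.
      At x: \Box \neg r \to p is true.
      At z: \Box \neg r \to p is true.
      At t: \Box \neg r \to p is true.
    So \Box (\Box \neg r \to p) is true at z.
Satisfying worlds: none.

0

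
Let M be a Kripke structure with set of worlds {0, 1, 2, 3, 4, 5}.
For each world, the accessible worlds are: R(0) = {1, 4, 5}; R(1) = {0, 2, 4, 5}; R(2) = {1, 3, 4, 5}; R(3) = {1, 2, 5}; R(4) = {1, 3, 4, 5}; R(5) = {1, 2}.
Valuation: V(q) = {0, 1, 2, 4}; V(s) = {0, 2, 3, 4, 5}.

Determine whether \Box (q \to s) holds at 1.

Recall that \Box ψ holds at a world iff ψ holds at every accessible world, and \Diamond ψ holds iff ψ holds at some accessible world.
At 1: \Box (q \to s) requires q \to s at every successor {0, 2, 4, 5}.
  At 0: q \to s is true.
  At 2: q \to s is true.
  At 4: q \to s is true.
  At 5: q \to s is true.
So \Box (q \to s) is true at 1.

Yes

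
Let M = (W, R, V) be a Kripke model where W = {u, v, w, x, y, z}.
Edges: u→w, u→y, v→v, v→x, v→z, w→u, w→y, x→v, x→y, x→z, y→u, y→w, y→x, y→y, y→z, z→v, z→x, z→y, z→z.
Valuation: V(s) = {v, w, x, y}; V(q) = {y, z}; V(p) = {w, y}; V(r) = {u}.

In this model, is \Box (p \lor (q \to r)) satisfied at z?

Recall that \Box ψ holds at a world iff ψ holds at every accessible world, and \Diamond ψ holds iff ψ holds at some accessible world.
At z: \Box (p \lor (q \to r)) requires p \lor (q \to r) at every successor {v, x, y, z}.
  p \lor (q \to r) fails at z, so \Box (p \lor (q \to r)) is false at z.

No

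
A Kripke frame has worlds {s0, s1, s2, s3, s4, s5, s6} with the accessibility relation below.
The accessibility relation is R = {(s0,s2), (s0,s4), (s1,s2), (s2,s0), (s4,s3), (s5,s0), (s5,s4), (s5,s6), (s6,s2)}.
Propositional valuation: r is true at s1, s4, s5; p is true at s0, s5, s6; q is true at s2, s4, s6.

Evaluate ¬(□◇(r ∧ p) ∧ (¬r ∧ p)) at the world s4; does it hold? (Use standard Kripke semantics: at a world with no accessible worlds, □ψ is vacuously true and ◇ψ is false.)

Yes

At s4: □◇(r ∧ p) ∧ (¬r ∧ p) is false, so ¬(□◇(r ∧ p) ∧ (¬r ∧ p)) is true.
  At s4: □◇(r ∧ p) is false, ¬r ∧ p is false, so □◇(r ∧ p) ∧ (¬r ∧ p) is false.
    At s4: □◇(r ∧ p) requires ◇(r ∧ p) at every successor {s3}.
      ◇(r ∧ p) fails at s3, so □◇(r ∧ p) is false at s4.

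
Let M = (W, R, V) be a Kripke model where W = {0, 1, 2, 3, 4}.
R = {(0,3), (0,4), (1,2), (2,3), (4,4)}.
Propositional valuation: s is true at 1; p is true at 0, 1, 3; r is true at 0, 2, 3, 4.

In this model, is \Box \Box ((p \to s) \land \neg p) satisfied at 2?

Yes

At 2: \Box \Box ((p \to s) \land \neg p) requires \Box ((p \to s) \land \neg p) at every successor {3}.
    At 3: no accessible worlds, so \Box ((p \to s) \land \neg p) holds vacuously.
So \Box \Box ((p \to s) \land \neg p) is true at 2.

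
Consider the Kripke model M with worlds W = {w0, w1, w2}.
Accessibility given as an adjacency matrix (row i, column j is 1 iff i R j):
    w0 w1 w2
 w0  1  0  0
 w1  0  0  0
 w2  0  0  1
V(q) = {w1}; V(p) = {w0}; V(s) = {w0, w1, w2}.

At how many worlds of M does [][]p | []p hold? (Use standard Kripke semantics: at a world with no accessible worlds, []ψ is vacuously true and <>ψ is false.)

2

Let φ = [][]p | []p. Evaluate φ at each world:
  w0 (successors {w0}): φ is true.
  w1 (successors ∅): φ is true.
  w2 (successors {w2}): φ is false.
For instance, at w2:
  At w2: [][]p is false, []p is false, so [][]p | []p is false.
    At w2: [][]p requires []p at every successor {w2}.
      []p fails at w2, so [][]p is false at w2.
    At w2: []p requires p at every successor {w2}.
      p fails at w2, so []p is false at w2.
Satisfying worlds: {w0, w1}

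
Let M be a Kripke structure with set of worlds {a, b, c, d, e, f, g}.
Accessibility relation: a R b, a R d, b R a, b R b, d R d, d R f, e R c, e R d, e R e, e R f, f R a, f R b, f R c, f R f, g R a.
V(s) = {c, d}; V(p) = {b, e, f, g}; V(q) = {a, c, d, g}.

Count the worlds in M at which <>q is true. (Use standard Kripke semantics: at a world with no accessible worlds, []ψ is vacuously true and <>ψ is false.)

6

Let φ = <>q. Evaluate φ at each world:
  a (successors {b, d}): φ is true.
  b (successors {a, b}): φ is true.
  c (successors ∅): φ is false.
  d (successors {d, f}): φ is true.
  e (successors {c, d, e, f}): φ is true.
  f (successors {a, b, c, f}): φ is true.
  g (successors {a}): φ is true.
For instance, at f:
  At f: <>q requires q at some successor in {a, b, c, f}.
    q holds at a, so <>q is true at f.
Satisfying worlds: {a, b, d, e, f, g}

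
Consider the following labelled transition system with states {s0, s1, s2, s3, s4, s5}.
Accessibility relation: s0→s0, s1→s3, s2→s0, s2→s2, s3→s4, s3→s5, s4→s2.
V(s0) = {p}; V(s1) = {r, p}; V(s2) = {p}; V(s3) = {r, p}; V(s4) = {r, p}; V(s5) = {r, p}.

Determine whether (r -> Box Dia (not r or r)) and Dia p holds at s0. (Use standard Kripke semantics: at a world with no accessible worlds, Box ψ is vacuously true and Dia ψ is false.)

Yes

Recall that Box ψ holds at a world iff ψ holds at every accessible world, and Dia ψ holds iff ψ holds at some accessible world.
At s0: r -> Box Dia (not r or r) is true, Dia p is true, so (r -> Box Dia (not r or r)) and Dia p is true.
  At s0: r is false, Box Dia (not r or r) is true, so r -> Box Dia (not r or r) is true.
    At s0: Box Dia (not r or r) requires Dia (not r or r) at every successor {s0}.
      At s0: Dia (not r or r) is true.
    So Box Dia (not r or r) is true at s0.
  At s0: Dia p requires p at some successor in {s0}.
    p holds at s0, so Dia p is true at s0.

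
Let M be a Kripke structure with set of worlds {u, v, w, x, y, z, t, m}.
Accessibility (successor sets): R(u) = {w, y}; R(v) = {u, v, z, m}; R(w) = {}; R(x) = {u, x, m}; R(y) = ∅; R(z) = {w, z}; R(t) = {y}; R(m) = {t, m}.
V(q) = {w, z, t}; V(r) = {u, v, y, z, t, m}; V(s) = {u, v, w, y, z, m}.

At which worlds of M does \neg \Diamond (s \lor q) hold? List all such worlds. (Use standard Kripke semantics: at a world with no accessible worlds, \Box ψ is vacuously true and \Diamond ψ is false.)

Let φ = \neg \Diamond (s \lor q). Evaluate φ at each world:
  u (successors {w, y}): φ is false.
  v (successors {u, v, z, m}): φ is false.
  w (successors ∅): φ is true.
  x (successors {u, x, m}): φ is false.
  y (successors ∅): φ is true.
  z (successors {w, z}): φ is false.
  t (successors {y}): φ is false.
  m (successors {t, m}): φ is false.
For instance, at m:
  At m: \Diamond (s \lor q) is true, so \neg \Diamond (s \lor q) is false.
    At m: \Diamond (s \lor q) requires s \lor q at some successor in {t, m}.
      s \lor q holds at t, so \Diamond (s \lor q) is true at m.
Satisfying worlds: {w, y}

w, y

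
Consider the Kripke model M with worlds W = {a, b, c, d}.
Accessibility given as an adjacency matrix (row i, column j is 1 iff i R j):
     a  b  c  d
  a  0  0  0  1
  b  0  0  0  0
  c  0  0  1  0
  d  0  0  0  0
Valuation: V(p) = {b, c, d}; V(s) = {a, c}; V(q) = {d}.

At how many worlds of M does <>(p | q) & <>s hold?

1

Let φ = <>(p | q) & <>s. Evaluate φ at each world:
  a (successors {d}): φ is false.
  b (successors ∅): φ is false.
  c (successors {c}): φ is true.
  d (successors ∅): φ is false.
For instance, at a:
  At a: <>(p | q) is true, <>s is false, so <>(p | q) & <>s is false.
    At a: <>(p | q) requires p | q at some successor in {d}.
      p | q holds at d, so <>(p | q) is true at a.
    At a: <>s requires s at some successor in {d}.
      At d: s is false.
    So <>s is false at a.
Satisfying worlds: {c}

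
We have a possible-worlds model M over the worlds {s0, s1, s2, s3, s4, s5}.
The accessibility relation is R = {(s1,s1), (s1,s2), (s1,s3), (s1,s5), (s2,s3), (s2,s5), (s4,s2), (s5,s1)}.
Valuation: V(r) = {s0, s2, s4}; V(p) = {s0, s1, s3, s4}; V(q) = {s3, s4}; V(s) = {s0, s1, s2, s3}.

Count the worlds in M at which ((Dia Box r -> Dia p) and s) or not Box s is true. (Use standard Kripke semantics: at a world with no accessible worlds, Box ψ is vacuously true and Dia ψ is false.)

4

Let φ = ((Dia Box r -> Dia p) and s) or not Box s. Evaluate φ at each world:
  s0 (successors ∅): φ is true.
  s1 (successors {s1, s2, s3, s5}): φ is true.
  s2 (successors {s3, s5}): φ is true.
  s3 (successors ∅): φ is true.
  s4 (successors {s2}): φ is false.
  s5 (successors {s1}): φ is false.
For instance, at s1:
  At s1: (Dia Box r -> Dia p) and s is true, not Box s is true, so ((Dia Box r -> Dia p) and s) or not Box s is true.
    At s1: Dia Box r -> Dia p is true, s is true, so (Dia Box r -> Dia p) and s is true.
      At s1: Dia Box r is true, Dia p is true, so Dia Box r -> Dia p is true.
    At s1: Box s is false, so not Box s is true.
      At s1: Box s requires s at every successor {s1, s2, s3, s5}.
        s fails at s5, so Box s is false at s1.
Satisfying worlds: {s0, s1, s2, s3}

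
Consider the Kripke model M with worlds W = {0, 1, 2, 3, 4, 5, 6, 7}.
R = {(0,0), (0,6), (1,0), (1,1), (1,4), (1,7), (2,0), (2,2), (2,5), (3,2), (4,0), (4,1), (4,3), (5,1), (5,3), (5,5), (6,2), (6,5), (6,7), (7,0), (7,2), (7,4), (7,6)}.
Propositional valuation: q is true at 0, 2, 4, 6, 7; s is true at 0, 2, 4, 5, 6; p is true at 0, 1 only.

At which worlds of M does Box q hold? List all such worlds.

0, 3, 7

Recall that Box ψ holds at a world iff ψ holds at every accessible world, and Dia ψ holds iff ψ holds at some accessible world.
Let φ = Box q. Evaluate φ at each world:
  0 (successors {0, 6}): φ is true.
  1 (successors {0, 1, 4, 7}): φ is false.
  2 (successors {0, 2, 5}): φ is false.
  3 (successors {2}): φ is true.
  4 (successors {0, 1, 3}): φ is false.
  5 (successors {1, 3, 5}): φ is false.
  6 (successors {2, 5, 7}): φ is false.
  7 (successors {0, 2, 4, 6}): φ is true.
For instance, at 7:
  At 7: Box q requires q at every successor {0, 2, 4, 6}.
    At 0: q is true.
    At 2: q is true.
    At 4: q is true.
    At 6: q is true.
  So Box q is true at 7.
Satisfying worlds: {0, 3, 7}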